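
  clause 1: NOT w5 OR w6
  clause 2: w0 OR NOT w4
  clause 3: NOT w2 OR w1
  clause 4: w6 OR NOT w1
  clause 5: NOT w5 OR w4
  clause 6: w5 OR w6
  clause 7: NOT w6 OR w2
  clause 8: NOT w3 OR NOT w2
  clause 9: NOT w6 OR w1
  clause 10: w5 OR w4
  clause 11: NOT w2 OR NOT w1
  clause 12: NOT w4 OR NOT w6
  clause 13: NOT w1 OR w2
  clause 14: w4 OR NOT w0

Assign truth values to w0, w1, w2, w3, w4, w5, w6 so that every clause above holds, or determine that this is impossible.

UNSATISFIABLE

Suppose w5 = false.
Unit clause (w6) forces w6 = true.
Unit clause (w2) forces w2 = true.
Unit clause (w1) forces w1 = true.
But (NOT w1) is also a unit clause — contradiction.
That branch fails; take w5 = true instead.
Unit clause (w6) forces w6 = true.
Unit clause (w4) forces w4 = true.
But (NOT w4) is also a unit clause — contradiction.
Either choice for w5 ends in contradiction.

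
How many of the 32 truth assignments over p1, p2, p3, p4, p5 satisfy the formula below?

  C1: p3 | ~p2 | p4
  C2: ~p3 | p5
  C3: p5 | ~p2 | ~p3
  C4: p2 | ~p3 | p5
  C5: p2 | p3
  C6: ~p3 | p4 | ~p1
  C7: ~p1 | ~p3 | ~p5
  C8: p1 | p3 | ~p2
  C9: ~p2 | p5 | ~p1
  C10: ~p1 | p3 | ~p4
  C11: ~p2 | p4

3

There are 2^5 = 32 truth assignments over (p1, p2, p3, p4, p5).
Split on p1. With p1 = 1, the clauses containing p1 are satisfied and ~p1 drops from the rest; 0 of the 2^4 = 16 assignments to the other variables satisfy what remains.
With p1 = 0, by the same count on the reduced clause set, 3 assignments work.
(One model: p1=F, p2=F, p3=T, p4=F, p5=T.)
Total: 0 + 3 = 3.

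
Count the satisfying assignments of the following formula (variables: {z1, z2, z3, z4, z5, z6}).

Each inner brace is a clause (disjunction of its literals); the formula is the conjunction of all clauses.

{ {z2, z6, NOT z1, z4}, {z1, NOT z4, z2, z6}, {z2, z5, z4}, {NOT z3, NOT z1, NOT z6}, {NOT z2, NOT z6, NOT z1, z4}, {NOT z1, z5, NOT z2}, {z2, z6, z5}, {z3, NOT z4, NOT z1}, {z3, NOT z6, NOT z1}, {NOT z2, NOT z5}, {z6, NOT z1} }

There are 2^6 = 64 truth assignments over (z1, z2, z3, z4, z5, z6).
Split on z5. With z5 = true, the clauses containing z5 are satisfied and NOT z5 drops from the rest; 6 of the 2^5 = 32 assignments to the other variables satisfy what remains.
With z5 = false, by the same count on the reduced clause set, 10 assignments work.
(One model: z1=F, z2=F, z3=F, z4=F, z5=T, z6=F.)
Total: 6 + 10 = 16.

16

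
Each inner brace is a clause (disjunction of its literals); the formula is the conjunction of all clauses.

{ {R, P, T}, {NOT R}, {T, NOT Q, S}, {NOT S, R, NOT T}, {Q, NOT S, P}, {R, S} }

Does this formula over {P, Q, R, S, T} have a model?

Satisfiable

From the singleton clause (NOT R), R = false.
From the singleton clause (S), S = true.
From the singleton clause (NOT T), T = false.
From the singleton clause (P), P = true.
Every clause is now satisfied; Q is unconstrained.
A satisfying assignment: P ↦ true, Q ↦ true, R ↦ false, S ↦ true, T ↦ false.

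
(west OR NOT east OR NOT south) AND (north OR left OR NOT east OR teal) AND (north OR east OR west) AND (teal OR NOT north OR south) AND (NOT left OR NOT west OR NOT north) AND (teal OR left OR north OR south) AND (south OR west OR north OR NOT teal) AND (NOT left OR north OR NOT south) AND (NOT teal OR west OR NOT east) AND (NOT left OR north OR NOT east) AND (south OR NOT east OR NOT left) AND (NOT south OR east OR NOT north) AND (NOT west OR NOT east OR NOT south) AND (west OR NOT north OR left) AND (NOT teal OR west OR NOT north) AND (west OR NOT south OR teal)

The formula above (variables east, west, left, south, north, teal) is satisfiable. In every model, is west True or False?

True

Suppose west = false.
Case east = false:
The clause (north) is unit, so north = true.
The clause (NOT south) is unit, so south = false.
The clause (teal) is unit, so teal = true.
But (NOT teal) is also a unit clause — contradiction.
That branch fails; take east = true instead.
The clause (NOT south) is unit, so south = false.
The clause (NOT teal) is unit, so teal = false.
The clause (NOT north) is unit, so north = false.
The clause (left) is unit, so left = true.
But (NOT left) is also a unit clause — contradiction.
Neither east = true nor east = false works.
So every satisfying assignment has west = True.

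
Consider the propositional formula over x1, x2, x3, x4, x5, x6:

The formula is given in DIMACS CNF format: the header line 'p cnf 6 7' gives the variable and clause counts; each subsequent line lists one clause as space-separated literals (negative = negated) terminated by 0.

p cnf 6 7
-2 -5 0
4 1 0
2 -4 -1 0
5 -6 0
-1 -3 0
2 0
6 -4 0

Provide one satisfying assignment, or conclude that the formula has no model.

x1 ↦ True,  x2 ↦ True,  x3 ↦ False,  x4 ↦ False,  x5 ↦ False,  x6 ↦ False

The clause (x2) is unit, so x2 = True.
The clause (¬x5) is unit, so x5 = False.
The clause (¬x6) is unit, so x6 = False.
The clause (¬x4) is unit, so x4 = False.
The clause (x1) is unit, so x1 = True.
The clause (¬x3) is unit, so x3 = False.
This assignment satisfies each clause.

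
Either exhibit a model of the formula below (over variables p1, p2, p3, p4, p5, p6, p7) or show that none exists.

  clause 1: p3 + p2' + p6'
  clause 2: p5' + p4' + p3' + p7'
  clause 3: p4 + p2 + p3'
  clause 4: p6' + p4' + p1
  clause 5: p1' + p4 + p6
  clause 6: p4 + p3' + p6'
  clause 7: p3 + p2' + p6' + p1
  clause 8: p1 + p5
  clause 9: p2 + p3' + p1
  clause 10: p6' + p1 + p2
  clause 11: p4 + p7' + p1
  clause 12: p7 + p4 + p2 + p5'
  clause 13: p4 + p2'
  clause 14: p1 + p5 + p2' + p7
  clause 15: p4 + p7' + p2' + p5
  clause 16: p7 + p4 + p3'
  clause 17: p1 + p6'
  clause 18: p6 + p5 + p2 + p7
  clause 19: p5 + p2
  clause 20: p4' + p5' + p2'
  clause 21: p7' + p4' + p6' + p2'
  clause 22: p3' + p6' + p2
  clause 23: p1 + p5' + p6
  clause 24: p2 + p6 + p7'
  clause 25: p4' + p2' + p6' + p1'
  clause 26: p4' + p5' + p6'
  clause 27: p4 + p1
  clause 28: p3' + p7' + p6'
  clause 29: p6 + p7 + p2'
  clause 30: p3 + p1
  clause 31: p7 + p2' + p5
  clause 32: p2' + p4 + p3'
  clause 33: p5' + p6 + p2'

Branch on p1: set p1 = 1.
Branch on p4: set p4 = 1.
Branch on p5: set p5 = 0.
Unit clause (p2) forces p2 = 1.
Unit clause (p6') forces p6 = 0.
Unit clause (p7) forces p7 = 1.
No clause remains; p3 is free.

p1: 1, p2: 1, p3: 0, p4: 1, p5: 0, p6: 0, p7: 1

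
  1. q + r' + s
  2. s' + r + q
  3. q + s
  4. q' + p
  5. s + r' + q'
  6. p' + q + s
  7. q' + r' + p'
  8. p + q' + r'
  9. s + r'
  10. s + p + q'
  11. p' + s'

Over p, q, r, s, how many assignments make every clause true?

There are 2^4 = 16 truth assignments over (p, q, r, s).
Check each against the 11 clauses (columns in the order p, q, r, s):
  F F F F  ✗ fails (q + s)
  F F F T  ✗ fails (s' + r + q)
  F F T F  ✗ fails (q + r' + s)
  F F T T  ✓ satisfies all
  F T F F  ✗ fails (q' + p)
  F T F T  ✗ fails (q' + p)
  F T T F  ✗ fails (q' + p)
  F T T T  ✗ fails (q' + p)
  T F F F  ✗ fails (q + s)
  T F F T  ✗ fails (s' + r + q)
  T F T F  ✗ fails (q + r' + s)
  T F T T  ✗ fails (p' + s')
  T T F F  ✓ satisfies all
  T T F T  ✗ fails (p' + s')
  T T T F  ✗ fails (s + r' + q')
  T T T T  ✗ fails (q' + r' + p')
2 of the 16 rows are models.

2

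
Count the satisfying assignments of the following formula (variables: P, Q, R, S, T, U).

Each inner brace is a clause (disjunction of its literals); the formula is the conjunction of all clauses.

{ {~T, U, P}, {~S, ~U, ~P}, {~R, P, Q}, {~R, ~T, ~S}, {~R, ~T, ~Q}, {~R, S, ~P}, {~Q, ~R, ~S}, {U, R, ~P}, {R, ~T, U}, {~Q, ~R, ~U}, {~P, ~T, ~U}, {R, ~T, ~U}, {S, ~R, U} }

There are 2^6 = 64 truth assignments over (P, Q, R, S, T, U).
Split on T. With T = 1, the clauses containing T are satisfied and ~T drops from the rest; 0 of the 2^5 = 32 assignments to the other variables satisfy what remains.
With T = 0, by the same count on the reduced clause set, 11 assignments work.
(One model: P=F, Q=F, R=F, S=F, T=F, U=F.)
Total: 0 + 11 = 11.

11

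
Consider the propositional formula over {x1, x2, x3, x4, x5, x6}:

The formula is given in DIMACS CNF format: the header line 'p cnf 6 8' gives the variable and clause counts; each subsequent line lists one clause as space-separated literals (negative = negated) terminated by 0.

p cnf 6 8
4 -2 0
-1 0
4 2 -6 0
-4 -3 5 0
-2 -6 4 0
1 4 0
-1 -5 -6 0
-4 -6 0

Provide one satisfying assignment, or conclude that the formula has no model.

(¬x1) alone gives x1 = False.
(x4) alone gives x4 = True.
(¬x6) alone gives x6 = False.
Case x3 = False:
No clause remains; x2, x5 are free.

x1 ↦ False; x2 ↦ False; x3 ↦ False; x4 ↦ True; x5 ↦ True; x6 ↦ False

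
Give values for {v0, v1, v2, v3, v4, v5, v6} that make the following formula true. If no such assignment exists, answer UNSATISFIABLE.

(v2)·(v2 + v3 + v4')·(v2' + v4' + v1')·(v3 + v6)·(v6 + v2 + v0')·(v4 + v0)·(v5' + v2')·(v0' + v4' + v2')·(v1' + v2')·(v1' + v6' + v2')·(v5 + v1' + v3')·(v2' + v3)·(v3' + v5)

Unit clause (v2) forces v2 = 1.
Unit clause (v5') forces v5 = 0.
Unit clause (v1') forces v1 = 0.
Unit clause (v3) forces v3 = 1.
But (v3') is also a unit clause — contradiction.

UNSATISFIABLE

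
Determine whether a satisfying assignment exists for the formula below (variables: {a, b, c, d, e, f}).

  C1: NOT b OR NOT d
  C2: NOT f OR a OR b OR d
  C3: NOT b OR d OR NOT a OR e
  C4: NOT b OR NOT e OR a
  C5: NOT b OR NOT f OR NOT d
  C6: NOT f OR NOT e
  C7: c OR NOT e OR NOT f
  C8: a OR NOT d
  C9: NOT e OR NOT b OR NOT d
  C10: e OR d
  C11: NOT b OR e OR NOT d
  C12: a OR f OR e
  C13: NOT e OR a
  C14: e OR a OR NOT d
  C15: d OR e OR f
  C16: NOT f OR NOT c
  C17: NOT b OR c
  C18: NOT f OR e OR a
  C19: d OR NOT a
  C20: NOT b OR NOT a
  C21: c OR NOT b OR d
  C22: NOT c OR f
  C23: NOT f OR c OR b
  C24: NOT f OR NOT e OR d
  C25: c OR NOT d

No

Try b = false.
Try f = false.
The clause (NOT c) is unit, so c = false.
The clause (NOT d) is unit, so d = false.
The clause (e) is unit, so e = true.
The clause (a) is unit, so a = true.
Now (NOT a) is unsatisfied and unit — conflict.
Undo f and try f = true.
The clause (NOT e) is unit, so e = false.
The clause (d) is unit, so d = true.
The clause (a) is unit, so a = true.
The clause (NOT c) is unit, so c = false.
Now (c) is unsatisfied and unit — conflict.
Neither f = true nor f = false works.
Undo b and try b = true.
The clause (NOT d) is unit, so d = false.
The clause (e) is unit, so e = true.
The clause (a) is unit, so a = true.
Now (NOT a) is unsatisfied and unit — conflict.
Neither b = true nor b = false works.
No assignment satisfies every clause.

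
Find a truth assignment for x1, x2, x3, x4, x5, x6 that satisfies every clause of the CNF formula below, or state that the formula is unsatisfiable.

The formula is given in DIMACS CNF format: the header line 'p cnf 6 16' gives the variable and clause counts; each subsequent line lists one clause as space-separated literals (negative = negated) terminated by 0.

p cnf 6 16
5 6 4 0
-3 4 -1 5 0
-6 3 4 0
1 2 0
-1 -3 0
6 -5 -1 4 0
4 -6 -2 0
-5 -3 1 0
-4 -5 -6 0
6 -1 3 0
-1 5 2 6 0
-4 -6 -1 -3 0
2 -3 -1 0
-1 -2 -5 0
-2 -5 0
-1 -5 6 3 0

x1: False; x2: True; x3: False; x4: True; x5: False; x6: True

Try x1 = False.
From the singleton clause (x2), x2 = True.
From the singleton clause (¬x5), x5 = False.
Try x6 = True.
From the singleton clause (x4), x4 = True.
No clause remains; x3 is free.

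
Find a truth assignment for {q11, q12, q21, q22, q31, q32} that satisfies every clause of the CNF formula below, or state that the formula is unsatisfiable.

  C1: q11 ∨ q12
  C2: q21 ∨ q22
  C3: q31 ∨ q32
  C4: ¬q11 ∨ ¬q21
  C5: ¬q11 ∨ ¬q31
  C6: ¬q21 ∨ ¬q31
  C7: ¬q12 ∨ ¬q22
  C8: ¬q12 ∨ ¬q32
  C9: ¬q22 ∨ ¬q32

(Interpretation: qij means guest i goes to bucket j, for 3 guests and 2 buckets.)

Suppose q11 = True.
(¬q21) alone gives q21 = False.
(q22) alone gives q22 = True.
(¬q31) alone gives q31 = False.
(q32) alone gives q32 = True.
Now (¬q32) is unsatisfied and unit — conflict.
Undo q11 and try q11 = False.
(q12) alone gives q12 = True.
(¬q22) alone gives q22 = False.
(q21) alone gives q21 = True.
(¬q31) alone gives q31 = False.
(q32) alone gives q32 = True.
Now (¬q32) is unsatisfied and unit — conflict.
Neither q11 = True nor q11 = False works.

UNSATISFIABLE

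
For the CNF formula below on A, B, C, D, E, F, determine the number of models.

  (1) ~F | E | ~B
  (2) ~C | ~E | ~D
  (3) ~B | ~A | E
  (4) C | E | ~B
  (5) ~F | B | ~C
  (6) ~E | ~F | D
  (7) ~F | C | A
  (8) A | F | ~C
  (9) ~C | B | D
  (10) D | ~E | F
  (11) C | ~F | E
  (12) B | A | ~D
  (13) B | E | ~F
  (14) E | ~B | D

There are 2^6 = 64 truth assignments over (A, B, C, D, E, F).
Split on B. With B = 1, the clauses containing B are satisfied and ~B drops from the rest; 3 of the 2^5 = 32 assignments to the other variables satisfy what remains.
With B = 0, by the same count on the reduced clause set, 6 assignments work.
Total: 3 + 6 = 9.

9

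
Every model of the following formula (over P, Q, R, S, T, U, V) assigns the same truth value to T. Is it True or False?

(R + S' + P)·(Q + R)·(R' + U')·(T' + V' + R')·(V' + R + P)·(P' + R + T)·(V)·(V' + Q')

False

Suppose T = 1.
Unit clause (V) forces V = 1.
Unit clause (R') forces R = 0.
Unit clause (Q) forces Q = 1.
Now (Q') is unsatisfied and unit — conflict.
So every satisfying assignment has T = False.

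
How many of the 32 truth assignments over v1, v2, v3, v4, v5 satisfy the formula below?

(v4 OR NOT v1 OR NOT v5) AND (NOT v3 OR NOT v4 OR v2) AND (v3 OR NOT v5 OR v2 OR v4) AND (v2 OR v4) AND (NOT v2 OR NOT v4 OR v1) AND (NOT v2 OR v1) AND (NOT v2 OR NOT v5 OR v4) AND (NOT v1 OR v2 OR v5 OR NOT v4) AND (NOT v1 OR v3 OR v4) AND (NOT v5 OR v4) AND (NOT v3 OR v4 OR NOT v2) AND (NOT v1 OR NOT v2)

There are 2^5 = 32 truth assignments over (v1, v2, v3, v4, v5).
Split on v1. With v1 = true, the clauses containing v1 are satisfied and NOT v1 drops from the rest; 1 of the 2^4 = 16 assignments to the other variables satisfy what remains.
With v1 = false, by the same count on the reduced clause set, 2 assignments work.
(One model: v1=F, v2=F, v3=F, v4=T, v5=F.)
Total: 1 + 2 = 3.

3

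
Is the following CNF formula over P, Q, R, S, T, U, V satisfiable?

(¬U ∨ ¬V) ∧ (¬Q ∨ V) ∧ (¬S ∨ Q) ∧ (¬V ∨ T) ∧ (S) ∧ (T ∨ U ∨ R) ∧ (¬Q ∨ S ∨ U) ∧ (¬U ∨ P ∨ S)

(S) alone gives S = True.
(Q) alone gives Q = True.
(V) alone gives V = True.
(¬U) alone gives U = False.
(T) alone gives T = True.
Every clause is now satisfied; P, R are unconstrained.
A satisfying assignment: P=True, Q=True, R=False, S=True, T=True, U=False, V=True.

Yes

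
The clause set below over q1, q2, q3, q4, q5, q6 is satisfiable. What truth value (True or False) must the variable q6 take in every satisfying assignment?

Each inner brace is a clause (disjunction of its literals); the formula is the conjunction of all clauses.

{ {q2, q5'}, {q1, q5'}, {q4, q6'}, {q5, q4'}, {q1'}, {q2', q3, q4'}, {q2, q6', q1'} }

False

Suppose q6 = 1.
The clause (q4) is unit, so q4 = 1.
The clause (q5) is unit, so q5 = 1.
The clause (q2) is unit, so q2 = 1.
The clause (q1) is unit, so q1 = 1.
But (q1') is also a unit clause — contradiction.
So every satisfying assignment has q6 = False.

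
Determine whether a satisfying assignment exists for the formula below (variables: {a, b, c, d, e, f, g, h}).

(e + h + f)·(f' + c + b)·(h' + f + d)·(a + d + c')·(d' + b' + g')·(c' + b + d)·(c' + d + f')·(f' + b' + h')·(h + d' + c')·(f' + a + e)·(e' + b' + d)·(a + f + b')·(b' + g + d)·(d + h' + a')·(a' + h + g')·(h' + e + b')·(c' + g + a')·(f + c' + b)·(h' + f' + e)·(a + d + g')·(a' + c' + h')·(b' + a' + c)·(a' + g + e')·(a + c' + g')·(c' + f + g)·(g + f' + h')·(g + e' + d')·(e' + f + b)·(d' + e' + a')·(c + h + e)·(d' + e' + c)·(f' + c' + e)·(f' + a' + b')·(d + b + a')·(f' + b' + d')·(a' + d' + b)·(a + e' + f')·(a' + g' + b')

Yes, satisfiable

Case e = 0:
Case h = 1:
Unit clause (b') forces b = 0.
Unit clause (f') forces f = 0.
Unit clause (d) forces d = 1.
Unit clause (c') forces c = 0.
Unit clause (a') forces a = 0.
All clauses hold; g can take either value.
A satisfying assignment: a ↦ 0; b ↦ 0; c ↦ 0; d ↦ 1; e ↦ 0; f ↦ 0; g ↦ 0; h ↦ 1.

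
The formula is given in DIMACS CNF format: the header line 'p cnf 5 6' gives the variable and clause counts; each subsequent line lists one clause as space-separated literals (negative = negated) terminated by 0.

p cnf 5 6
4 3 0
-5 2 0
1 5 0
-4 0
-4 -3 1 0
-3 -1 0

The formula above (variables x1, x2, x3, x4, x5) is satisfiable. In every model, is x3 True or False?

True

Suppose x3 = False.
From the singleton clause (x4), x4 = True.
That conflicts with the unit clause (¬x4).
So every satisfying assignment has x3 = True.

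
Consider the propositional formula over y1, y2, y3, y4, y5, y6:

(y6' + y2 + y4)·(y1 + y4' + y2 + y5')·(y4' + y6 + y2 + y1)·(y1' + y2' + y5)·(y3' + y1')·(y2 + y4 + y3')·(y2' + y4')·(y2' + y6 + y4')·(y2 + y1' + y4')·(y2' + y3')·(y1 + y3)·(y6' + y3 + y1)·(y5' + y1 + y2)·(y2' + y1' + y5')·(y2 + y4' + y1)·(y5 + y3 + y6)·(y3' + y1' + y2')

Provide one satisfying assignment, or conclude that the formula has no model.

y1=1; y2=0; y3=0; y4=0; y5=1; y6=0

Branch on y3: set y3 = 0.
Unit clause (y1) forces y1 = 1.
Branch on y2: set y2 = 0.
Unit clause (y4') forces y4 = 0.
Unit clause (y6') forces y6 = 0.
Unit clause (y5) forces y5 = 1.
All clauses are satisfied.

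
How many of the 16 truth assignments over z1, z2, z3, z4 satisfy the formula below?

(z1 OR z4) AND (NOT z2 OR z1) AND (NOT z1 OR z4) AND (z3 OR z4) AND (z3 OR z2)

There are 2^4 = 16 truth assignments over (z1, z2, z3, z4).
Check each against the 5 clauses (columns in the order z1, z2, z3, z4):
  F F F F  ✗ fails (z1 OR z4)
  F F F T  ✗ fails (z3 OR z2)
  F F T F  ✗ fails (z1 OR z4)
  F F T T  ✓ satisfies all
  F T F F  ✗ fails (z1 OR z4)
  F T F T  ✗ fails (NOT z2 OR z1)
  F T T F  ✗ fails (z1 OR z4)
  F T T T  ✗ fails (NOT z2 OR z1)
  T F F F  ✗ fails (NOT z1 OR z4)
  T F F T  ✗ fails (z3 OR z2)
  T F T F  ✗ fails (NOT z1 OR z4)
  T F T T  ✓ satisfies all
  T T F F  ✗ fails (NOT z1 OR z4)
  T T F T  ✓ satisfies all
  T T T F  ✗ fails (NOT z1 OR z4)
  T T T T  ✓ satisfies all
4 of the 16 rows are models.

4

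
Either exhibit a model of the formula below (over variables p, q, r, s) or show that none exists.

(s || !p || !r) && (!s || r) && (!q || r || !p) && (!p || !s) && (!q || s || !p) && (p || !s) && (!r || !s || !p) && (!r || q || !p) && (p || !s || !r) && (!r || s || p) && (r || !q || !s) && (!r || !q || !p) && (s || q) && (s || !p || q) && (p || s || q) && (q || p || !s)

p ↦ false, q ↦ true, r ↦ false, s ↦ false

Branch on s: set s = false.
(q) alone gives q = true.
(!p) alone gives p = false.
(!r) alone gives r = false.
Every clause now holds.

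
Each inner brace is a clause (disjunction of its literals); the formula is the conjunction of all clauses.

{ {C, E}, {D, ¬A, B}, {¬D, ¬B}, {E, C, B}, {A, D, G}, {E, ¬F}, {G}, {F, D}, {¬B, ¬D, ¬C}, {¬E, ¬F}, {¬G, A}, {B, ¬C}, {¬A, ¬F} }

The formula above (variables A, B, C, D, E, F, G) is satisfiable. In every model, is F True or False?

False

Suppose F = True.
(E) alone gives E = True.
But (¬E) is also a unit clause — contradiction.
So every satisfying assignment has F = False.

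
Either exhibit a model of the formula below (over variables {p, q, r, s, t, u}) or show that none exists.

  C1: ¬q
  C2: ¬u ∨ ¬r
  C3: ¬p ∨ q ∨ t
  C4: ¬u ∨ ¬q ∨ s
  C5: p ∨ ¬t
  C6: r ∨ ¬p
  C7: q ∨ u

p=False,  q=False,  r=False,  s=False,  t=False,  u=True

(¬q) alone gives q = False.
(u) alone gives u = True.
(¬r) alone gives r = False.
(¬p) alone gives p = False.
(¬t) alone gives t = False.
All clauses hold; s can take either value.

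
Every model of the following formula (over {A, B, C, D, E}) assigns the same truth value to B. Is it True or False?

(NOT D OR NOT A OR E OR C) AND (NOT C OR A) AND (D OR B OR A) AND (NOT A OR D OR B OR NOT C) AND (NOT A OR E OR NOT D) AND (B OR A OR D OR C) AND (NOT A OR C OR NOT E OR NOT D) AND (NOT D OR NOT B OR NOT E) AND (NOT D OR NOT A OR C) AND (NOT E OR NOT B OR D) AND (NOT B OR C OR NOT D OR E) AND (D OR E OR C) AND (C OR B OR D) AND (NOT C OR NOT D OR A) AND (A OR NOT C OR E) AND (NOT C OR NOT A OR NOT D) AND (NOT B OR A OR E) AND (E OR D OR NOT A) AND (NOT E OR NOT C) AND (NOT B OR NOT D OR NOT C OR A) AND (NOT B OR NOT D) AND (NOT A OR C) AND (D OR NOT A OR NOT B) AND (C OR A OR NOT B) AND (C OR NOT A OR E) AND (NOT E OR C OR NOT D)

Suppose B = true.
Unit clause (NOT D) forces D = false.
Unit clause (NOT E) forces E = false.
Unit clause (C) forces C = true.
Unit clause (A) forces A = true.
Now (NOT A) is unsatisfied and unit — conflict.
So every satisfying assignment has B = False.

False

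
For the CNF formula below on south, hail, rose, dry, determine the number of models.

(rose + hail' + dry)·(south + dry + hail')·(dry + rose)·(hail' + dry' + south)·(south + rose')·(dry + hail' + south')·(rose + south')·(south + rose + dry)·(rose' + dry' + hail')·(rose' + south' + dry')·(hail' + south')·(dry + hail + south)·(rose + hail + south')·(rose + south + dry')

1

There are 2^4 = 16 truth assignments over (south, hail, rose, dry).
Check each against the 14 clauses (columns in the order south, hail, rose, dry):
  F F F F  ✗ fails (dry + rose)
  F F F T  ✗ fails (rose + south + dry')
  F F T F  ✗ fails (south + rose')
  F F T T  ✗ fails (south + rose')
  F T F F  ✗ fails (rose + hail' + dry)
  F T F T  ✗ fails (hail' + dry' + south)
  F T T F  ✗ fails (south + dry + hail')
  F T T T  ✗ fails (hail' + dry' + south)
  T F F F  ✗ fails (dry + rose)
  T F F T  ✗ fails (rose + south')
  T F T F  ✓ satisfies all
  T F T T  ✗ fails (rose' + south' + dry')
  T T F F  ✗ fails (rose + hail' + dry)
  T T F T  ✗ fails (rose + south')
  T T T F  ✗ fails (dry + hail' + south')
  T T T T  ✗ fails (rose' + dry' + hail')
1 of the 16 rows is a model.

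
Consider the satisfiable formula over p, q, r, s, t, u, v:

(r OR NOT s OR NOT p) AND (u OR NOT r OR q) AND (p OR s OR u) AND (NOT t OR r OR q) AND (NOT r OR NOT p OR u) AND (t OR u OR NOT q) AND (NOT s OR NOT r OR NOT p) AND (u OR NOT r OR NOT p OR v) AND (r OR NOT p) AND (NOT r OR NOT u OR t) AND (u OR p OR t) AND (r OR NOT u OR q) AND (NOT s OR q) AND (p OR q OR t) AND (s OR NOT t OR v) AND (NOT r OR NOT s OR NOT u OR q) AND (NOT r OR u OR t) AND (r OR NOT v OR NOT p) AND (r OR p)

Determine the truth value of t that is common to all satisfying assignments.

Suppose t = false.
Try u = true.
(NOT r) alone gives r = false.
(NOT p) alone gives p = false.
Now (p) is unsatisfied and unit — conflict.
Undo u and try u = false.
(NOT q) alone gives q = false.
(NOT r) alone gives r = false.
(NOT p) alone gives p = false.
Now (p) is unsatisfied and unit — conflict.
Both values of u lead to a conflict.
So every satisfying assignment has t = True.

True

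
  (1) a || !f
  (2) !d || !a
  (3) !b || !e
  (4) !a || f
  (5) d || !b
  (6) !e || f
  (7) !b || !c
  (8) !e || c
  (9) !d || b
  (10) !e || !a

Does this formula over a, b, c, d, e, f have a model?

Branch on a: set a = false.
Unit clause (!f) forces f = false.
Unit clause (!e) forces e = false.
Branch on d: set d = false.
Unit clause (!b) forces b = false.
Every clause is now satisfied; c is unconstrained.
A satisfying assignment: a: false,  b: false,  c: false,  d: false,  e: false,  f: false.

Yes, satisfiable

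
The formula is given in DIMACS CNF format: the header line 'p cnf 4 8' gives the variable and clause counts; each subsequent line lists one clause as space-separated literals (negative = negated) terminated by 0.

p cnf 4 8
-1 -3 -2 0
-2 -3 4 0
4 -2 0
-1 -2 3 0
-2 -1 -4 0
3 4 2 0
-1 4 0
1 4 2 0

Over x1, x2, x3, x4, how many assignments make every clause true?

6

There are 2^4 = 16 truth assignments over (x1, x2, x3, x4).
Check each against the 8 clauses (columns in the order x1, x2, x3, x4):
  F F F F  ✗ fails (x3 ∨ x4 ∨ x2)
  F F F T  ✓ satisfies all
  F F T F  ✗ fails (x1 ∨ x4 ∨ x2)
  F F T T  ✓ satisfies all
  F T F F  ✗ fails (x4 ∨ ¬x2)
  F T F T  ✓ satisfies all
  F T T F  ✗ fails (¬x2 ∨ ¬x3 ∨ x4)
  F T T T  ✓ satisfies all
  T F F F  ✗ fails (x3 ∨ x4 ∨ x2)
  T F F T  ✓ satisfies all
  T F T F  ✗ fails (¬x1 ∨ x4)
  T F T T  ✓ satisfies all
  T T F F  ✗ fails (x4 ∨ ¬x2)
  T T F T  ✗ fails (¬x1 ∨ ¬x2 ∨ x3)
  T T T F  ✗ fails (¬x1 ∨ ¬x3 ∨ ¬x2)
  T T T T  ✗ fails (¬x1 ∨ ¬x3 ∨ ¬x2)
6 of the 16 rows are models.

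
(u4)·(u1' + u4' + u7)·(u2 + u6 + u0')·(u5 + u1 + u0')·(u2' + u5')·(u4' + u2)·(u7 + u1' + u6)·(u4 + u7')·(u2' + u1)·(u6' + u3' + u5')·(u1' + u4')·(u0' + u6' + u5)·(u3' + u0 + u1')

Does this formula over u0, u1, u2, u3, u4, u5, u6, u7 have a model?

The clause (u4) is unit, so u4 = 1.
The clause (u2) is unit, so u2 = 1.
The clause (u5') is unit, so u5 = 0.
The clause (u1) is unit, so u1 = 1.
That conflicts with the unit clause (u1').
No assignment satisfies every clause.

Unsatisfiable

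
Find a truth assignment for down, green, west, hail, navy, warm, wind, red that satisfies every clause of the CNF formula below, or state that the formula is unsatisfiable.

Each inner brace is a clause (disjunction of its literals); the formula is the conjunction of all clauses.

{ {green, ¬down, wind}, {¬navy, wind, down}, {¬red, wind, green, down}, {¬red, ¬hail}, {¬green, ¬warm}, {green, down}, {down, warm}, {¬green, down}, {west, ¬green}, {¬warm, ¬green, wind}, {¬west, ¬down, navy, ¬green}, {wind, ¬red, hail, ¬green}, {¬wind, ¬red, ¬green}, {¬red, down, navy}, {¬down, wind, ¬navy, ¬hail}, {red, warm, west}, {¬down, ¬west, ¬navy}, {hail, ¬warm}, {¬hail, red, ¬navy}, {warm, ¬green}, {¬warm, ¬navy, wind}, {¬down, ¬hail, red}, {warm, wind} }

Try red = True.
(¬hail) alone gives hail = False.
(¬warm) alone gives warm = False.
(down) alone gives down = True.
(¬green) alone gives green = False.
(wind) alone gives wind = True.
Try west = False.
All clauses hold; navy can take either value.

down: True,  green: False,  west: False,  hail: False,  navy: False,  warm: False,  wind: True,  red: True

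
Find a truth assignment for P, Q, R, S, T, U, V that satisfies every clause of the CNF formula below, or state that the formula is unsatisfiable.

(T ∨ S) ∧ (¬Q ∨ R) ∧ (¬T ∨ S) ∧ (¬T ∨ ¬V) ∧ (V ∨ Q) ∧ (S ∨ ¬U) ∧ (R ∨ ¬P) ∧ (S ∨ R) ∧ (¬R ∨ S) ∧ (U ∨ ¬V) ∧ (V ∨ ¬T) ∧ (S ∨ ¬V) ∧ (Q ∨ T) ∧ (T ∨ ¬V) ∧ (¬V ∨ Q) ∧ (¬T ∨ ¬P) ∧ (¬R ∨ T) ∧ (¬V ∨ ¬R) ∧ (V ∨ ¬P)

Case T = True:
Unit clause (S) forces S = True.
Unit clause (¬V) forces V = False.
That conflicts with the unit clause (V).
That branch fails; take T = False instead.
Unit clause (S) forces S = True.
Unit clause (Q) forces Q = True.
Unit clause (R) forces R = True.
That conflicts with the unit clause (¬R).
Both values of T lead to a conflict.

UNSATISFIABLE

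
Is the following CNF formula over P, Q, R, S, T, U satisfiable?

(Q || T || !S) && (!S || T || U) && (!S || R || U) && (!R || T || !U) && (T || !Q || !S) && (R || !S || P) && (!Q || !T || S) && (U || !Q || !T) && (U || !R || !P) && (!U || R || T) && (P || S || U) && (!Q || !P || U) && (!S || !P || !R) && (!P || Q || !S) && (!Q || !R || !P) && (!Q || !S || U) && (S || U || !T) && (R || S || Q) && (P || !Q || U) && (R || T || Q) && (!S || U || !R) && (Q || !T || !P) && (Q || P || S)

Case Q = true:
Case T = true:
From the singleton clause (S), S = true.
From the singleton clause (U), U = true.
Case R = false:
From the singleton clause (P), P = true.
All clauses are satisfied.
A satisfying assignment: P=true,  Q=true,  R=false,  S=true,  T=true,  U=true.

Satisfiable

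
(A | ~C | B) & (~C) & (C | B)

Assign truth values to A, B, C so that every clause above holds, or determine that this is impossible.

A: 0, B: 1, C: 0

From the singleton clause (~C), C = 0.
From the singleton clause (B), B = 1.
Every clause is now satisfied; A is unconstrained.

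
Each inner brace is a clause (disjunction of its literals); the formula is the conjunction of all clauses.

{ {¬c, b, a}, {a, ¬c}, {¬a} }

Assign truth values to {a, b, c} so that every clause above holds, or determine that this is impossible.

From the singleton clause (¬a), a = False.
From the singleton clause (¬c), c = False.
All clauses hold; b can take either value.

a ↦ False,  b ↦ True,  c ↦ False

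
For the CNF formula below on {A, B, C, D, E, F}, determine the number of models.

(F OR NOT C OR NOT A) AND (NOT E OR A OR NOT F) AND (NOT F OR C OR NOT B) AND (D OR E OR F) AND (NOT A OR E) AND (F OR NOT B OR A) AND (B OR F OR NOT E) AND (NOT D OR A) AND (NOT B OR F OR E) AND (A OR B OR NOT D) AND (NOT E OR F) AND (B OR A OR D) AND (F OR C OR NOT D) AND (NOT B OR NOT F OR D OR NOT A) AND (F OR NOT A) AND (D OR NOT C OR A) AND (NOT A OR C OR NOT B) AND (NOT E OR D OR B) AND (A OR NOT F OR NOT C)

There are 2^6 = 64 truth assignments over (A, B, C, D, E, F).
Split on D. With D = true, the clauses containing D are satisfied and NOT D drops from the rest; 3 of the 2^5 = 32 assignments to the other variables satisfy what remains.
With D = false, by the same count on the reduced clause set, 0 assignments work.
(One model: A=T, B=F, C=F, D=T, E=T, F=T.)
Total: 3 + 0 = 3.

3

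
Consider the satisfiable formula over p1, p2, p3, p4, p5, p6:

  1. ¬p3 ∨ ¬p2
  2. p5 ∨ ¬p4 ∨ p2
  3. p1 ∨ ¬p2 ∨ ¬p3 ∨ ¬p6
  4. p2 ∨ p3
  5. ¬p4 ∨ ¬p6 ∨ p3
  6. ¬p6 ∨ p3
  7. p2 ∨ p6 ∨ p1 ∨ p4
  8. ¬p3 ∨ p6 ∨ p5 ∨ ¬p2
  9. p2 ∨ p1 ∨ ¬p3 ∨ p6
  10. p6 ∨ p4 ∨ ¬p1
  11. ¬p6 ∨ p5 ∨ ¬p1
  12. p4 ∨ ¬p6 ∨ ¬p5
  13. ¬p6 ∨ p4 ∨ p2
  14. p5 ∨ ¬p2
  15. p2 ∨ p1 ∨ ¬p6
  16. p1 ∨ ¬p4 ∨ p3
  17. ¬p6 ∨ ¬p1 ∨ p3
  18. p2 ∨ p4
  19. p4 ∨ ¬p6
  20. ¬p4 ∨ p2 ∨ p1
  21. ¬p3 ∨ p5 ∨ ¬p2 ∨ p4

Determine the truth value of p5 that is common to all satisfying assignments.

Suppose p5 = False.
From the singleton clause (¬p2), p2 = False.
From the singleton clause (¬p4), p4 = False.
That conflicts with the unit clause (p4).
So every satisfying assignment has p5 = True.

True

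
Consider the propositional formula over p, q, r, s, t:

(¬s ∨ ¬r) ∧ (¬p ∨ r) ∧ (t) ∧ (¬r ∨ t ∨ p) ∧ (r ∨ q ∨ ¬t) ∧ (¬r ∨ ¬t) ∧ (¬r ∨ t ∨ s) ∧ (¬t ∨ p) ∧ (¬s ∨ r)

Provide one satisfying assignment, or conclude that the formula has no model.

UNSATISFIABLE

Unit clause (t) forces t = True.
Unit clause (¬r) forces r = False.
Unit clause (¬p) forces p = False.
But (p) is also a unit clause — contradiction.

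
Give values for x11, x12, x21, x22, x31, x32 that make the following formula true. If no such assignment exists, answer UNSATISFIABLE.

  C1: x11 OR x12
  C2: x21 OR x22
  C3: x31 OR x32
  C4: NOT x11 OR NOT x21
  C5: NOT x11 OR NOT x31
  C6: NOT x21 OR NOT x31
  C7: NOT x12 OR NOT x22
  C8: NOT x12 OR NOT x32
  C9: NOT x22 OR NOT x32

Try x11 = true.
(NOT x21) alone gives x21 = false.
(x22) alone gives x22 = true.
(NOT x31) alone gives x31 = false.
(x32) alone gives x32 = true.
But (NOT x32) is also a unit clause — contradiction.
Backtrack on x11: now try x11 = false.
(x12) alone gives x12 = true.
(NOT x22) alone gives x22 = false.
(x21) alone gives x21 = true.
(NOT x31) alone gives x31 = false.
(x32) alone gives x32 = true.
But (NOT x32) is also a unit clause — contradiction.
Both values of x11 lead to a conflict.

UNSATISFIABLE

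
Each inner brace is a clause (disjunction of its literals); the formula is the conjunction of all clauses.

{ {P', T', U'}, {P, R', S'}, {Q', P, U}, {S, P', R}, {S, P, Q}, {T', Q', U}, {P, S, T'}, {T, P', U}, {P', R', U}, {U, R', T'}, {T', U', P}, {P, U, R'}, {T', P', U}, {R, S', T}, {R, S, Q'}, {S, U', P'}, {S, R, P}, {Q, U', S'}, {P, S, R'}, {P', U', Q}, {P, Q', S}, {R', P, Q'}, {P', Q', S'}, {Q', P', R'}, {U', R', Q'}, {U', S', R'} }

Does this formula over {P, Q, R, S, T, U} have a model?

Yes

Branch on P: set P = 0.
Branch on R: set R = 0.
The clause (S) is unit, so S = 1.
The clause (T) is unit, so T = 1.
The clause (U') is unit, so U = 0.
The clause (Q') is unit, so Q = 0.
This assignment satisfies each clause.
A satisfying assignment: P=0, Q=0, R=0, S=1, T=1, U=0.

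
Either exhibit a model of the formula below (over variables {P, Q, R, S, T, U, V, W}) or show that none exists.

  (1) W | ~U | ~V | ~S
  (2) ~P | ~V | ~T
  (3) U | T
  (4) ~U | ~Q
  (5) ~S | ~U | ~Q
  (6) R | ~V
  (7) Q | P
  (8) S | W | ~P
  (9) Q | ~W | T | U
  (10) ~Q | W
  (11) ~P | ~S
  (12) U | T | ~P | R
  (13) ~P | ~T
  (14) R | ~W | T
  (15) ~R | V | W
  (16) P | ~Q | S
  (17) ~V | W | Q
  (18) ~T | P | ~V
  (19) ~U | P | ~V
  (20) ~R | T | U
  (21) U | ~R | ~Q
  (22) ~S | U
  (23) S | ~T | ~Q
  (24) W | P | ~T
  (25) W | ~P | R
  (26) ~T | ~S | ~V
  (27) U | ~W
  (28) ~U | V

Suppose U = 1.
Unit clause (~Q) forces Q = 0.
Unit clause (P) forces P = 1.
Unit clause (~S) forces S = 0.
Unit clause (W) forces W = 1.
Unit clause (~T) forces T = 0.
Unit clause (R) forces R = 1.
Unit clause (V) forces V = 1.
All clauses are satisfied.

P: 1,  Q: 0,  R: 1,  S: 0,  T: 0,  U: 1,  V: 1,  W: 1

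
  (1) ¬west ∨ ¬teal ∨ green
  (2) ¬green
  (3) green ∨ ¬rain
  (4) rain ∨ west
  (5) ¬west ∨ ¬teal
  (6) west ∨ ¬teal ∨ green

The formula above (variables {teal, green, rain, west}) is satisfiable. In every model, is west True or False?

Suppose west = False.
(¬green) alone gives green = False.
(¬rain) alone gives rain = False.
That conflicts with the unit clause (rain).
So every satisfying assignment has west = True.

True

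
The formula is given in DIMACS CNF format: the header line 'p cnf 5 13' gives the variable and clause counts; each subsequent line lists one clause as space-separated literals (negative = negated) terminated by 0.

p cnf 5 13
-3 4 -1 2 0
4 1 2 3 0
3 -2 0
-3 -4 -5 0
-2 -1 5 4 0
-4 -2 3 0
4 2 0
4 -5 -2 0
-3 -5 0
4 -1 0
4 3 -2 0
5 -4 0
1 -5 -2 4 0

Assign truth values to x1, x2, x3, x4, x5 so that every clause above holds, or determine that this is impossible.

Try x3 = True.
Unit clause (¬x5) forces x5 = False.
Unit clause (¬x4) forces x4 = False.
Unit clause (x2) forces x2 = True.
Unit clause (¬x1) forces x1 = False.
This assignment satisfies each clause.

x1 ↦ False; x2 ↦ True; x3 ↦ True; x4 ↦ False; x5 ↦ False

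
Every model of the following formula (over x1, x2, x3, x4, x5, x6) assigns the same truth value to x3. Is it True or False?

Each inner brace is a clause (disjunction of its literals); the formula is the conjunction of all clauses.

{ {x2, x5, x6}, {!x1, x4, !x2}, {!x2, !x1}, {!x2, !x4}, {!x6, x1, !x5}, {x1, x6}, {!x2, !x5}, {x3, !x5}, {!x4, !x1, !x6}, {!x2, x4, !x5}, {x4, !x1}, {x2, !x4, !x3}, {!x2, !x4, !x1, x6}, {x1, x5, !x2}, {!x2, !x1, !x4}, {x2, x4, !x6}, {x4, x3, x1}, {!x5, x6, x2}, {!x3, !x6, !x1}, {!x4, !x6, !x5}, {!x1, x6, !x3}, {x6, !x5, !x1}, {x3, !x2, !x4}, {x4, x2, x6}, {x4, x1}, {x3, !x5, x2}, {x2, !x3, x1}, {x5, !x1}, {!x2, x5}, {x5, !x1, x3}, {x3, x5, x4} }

False

Suppose x3 = true.
Try x2 = false.
From the singleton clause (!x4), x4 = false.
From the singleton clause (!x1), x1 = false.
But (x1) is also a unit clause — contradiction.
So x2 must be the other value — set x2 = true.
From the singleton clause (!x1), x1 = false.
From the singleton clause (!x4), x4 = false.
But (x4) is also a unit clause — contradiction.
Both values of x2 lead to a conflict.
So every satisfying assignment has x3 = False.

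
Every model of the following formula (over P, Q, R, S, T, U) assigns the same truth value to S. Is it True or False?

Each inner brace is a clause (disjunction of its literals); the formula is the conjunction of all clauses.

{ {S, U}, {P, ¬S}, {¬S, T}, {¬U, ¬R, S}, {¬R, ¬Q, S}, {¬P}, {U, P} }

False

Suppose S = True.
The clause (P) is unit, so P = True.
But (¬P) is also a unit clause — contradiction.
So every satisfying assignment has S = False.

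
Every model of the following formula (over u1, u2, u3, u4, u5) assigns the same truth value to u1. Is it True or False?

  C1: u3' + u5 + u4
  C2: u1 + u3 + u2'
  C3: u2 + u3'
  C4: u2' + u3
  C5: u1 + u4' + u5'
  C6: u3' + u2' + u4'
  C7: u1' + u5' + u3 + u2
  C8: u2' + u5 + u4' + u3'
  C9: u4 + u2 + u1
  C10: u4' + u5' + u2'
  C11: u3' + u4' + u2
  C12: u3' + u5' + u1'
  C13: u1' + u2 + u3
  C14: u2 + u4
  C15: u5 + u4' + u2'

Suppose u1 = 1.
Case u2 = 1:
The clause (u3) is unit, so u3 = 1.
The clause (u4') is unit, so u4 = 0.
The clause (u5) is unit, so u5 = 1.
That conflicts with the unit clause (u5').
Undo u2 and try u2 = 0.
The clause (u3') is unit, so u3 = 0.
That conflicts with the unit clause (u3).
Neither u2 = 1 nor u2 = 0 works.
So every satisfying assignment has u1 = False.

False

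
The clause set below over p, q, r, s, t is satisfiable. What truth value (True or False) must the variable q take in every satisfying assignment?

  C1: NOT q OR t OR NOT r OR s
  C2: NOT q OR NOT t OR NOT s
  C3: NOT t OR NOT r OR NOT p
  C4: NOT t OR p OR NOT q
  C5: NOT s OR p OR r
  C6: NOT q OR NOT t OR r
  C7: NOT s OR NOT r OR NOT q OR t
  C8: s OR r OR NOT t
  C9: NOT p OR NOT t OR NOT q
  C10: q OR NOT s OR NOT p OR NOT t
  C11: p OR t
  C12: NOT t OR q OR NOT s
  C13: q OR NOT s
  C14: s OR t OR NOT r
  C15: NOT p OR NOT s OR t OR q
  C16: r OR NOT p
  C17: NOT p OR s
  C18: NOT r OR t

False

Suppose q = true.
Try t = false.
Unit clause (p) forces p = true.
Unit clause (r) forces r = true.
Now (NOT r) is unsatisfied and unit — conflict.
So t must be the other value — set t = true.
Unit clause (NOT s) forces s = false.
Unit clause (p) forces p = true.
Now (NOT p) is unsatisfied and unit — conflict.
Either choice for t ends in contradiction.
So every satisfying assignment has q = False.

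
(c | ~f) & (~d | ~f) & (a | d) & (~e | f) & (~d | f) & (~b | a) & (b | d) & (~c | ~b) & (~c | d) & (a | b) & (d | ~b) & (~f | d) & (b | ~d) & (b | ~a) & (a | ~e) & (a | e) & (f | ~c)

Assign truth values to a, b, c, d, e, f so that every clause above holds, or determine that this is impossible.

UNSATISFIABLE

Branch on c: set c = 1.
Unit clause (~b) forces b = 0.
Unit clause (d) forces d = 1.
That conflicts with the unit clause (~d).
Undo c and try c = 0.
Unit clause (~f) forces f = 0.
Unit clause (~e) forces e = 0.
Unit clause (~d) forces d = 0.
Unit clause (a) forces a = 1.
Unit clause (b) forces b = 1.
That conflicts with the unit clause (~b).
Both values of c lead to a conflict.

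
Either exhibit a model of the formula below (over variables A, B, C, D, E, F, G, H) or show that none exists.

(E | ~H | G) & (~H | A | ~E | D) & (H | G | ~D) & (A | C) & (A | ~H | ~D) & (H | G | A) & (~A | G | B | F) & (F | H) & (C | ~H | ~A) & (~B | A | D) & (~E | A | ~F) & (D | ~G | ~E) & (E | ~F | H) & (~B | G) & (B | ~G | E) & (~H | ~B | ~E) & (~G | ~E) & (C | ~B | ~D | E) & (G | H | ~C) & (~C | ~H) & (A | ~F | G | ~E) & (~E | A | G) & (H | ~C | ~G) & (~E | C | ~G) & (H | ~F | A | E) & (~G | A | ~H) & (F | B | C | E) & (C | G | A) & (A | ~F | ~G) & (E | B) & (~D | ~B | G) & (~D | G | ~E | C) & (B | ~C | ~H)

A ↦ 1; B ↦ 0; C ↦ 0; D ↦ 0; E ↦ 1; F ↦ 1; G ↦ 0; H ↦ 0

Suppose A = 1.
Suppose F = 1.
Suppose C = 0.
Unit clause (~H) forces H = 0.
Unit clause (E) forces E = 1.
Unit clause (~G) forces G = 0.
Unit clause (~D) forces D = 0.
Unit clause (~B) forces B = 0.
Every clause now holds.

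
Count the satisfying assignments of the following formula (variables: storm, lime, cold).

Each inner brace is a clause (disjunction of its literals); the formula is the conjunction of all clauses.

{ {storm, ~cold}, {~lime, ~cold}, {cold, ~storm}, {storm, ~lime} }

2

There are 2^3 = 8 truth assignments over (storm, lime, cold).
Check each against the 4 clauses (columns in the order storm, lime, cold):
  F F F  ✓ satisfies all
  F F T  ✗ fails (storm | ~cold)
  F T F  ✗ fails (storm | ~lime)
  F T T  ✗ fails (storm | ~cold)
  T F F  ✗ fails (cold | ~storm)
  T F T  ✓ satisfies all
  T T F  ✗ fails (cold | ~storm)
  T T T  ✗ fails (~lime | ~cold)
2 of the 8 rows are models.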